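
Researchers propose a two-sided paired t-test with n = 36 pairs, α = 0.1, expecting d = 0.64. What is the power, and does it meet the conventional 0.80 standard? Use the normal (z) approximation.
Power ≈ 0.99; the study is adequately powered (power ≥ 0.80)

Power calculation (paired t-test, normal approximation):
z_β = d · √n - z_{α/2}
z_β = 0.64 · √36 - 1.645
z_β = 0.64 · 6.000 - 1.645
z_β = 2.195

Power = Φ(z_β) = Φ(2.195) ≈ 0.986

Effect size d = 0.64 is medium by Cohen's convention (0.2/0.5/0.8).

Threshold: power ≥ 0.80 is conventionally adequate.
Power ≈ 0.99 → the study is adequately powered (power ≥ 0.80).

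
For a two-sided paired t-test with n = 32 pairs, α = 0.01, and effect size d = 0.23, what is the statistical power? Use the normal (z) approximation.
Power ≈ 0.10

Power calculation (paired t-test, normal approximation):
z_β = d · √n - z_{α/2}
z_β = 0.23 · √32 - 2.576
z_β = 0.23 · 5.657 - 2.576
z_β = -1.275

Power = Φ(z_β) = Φ(-1.275) ≈ 0.101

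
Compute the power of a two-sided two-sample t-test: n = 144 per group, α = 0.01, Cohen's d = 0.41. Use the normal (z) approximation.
Power ≈ 0.82

Power calculation (two-sample t-test, normal approximation):
z_β = d · √(n/2) - z_{α/2}
z_β = 0.41 · √(144/2) - 2.576
z_β = 0.41 · 8.485 - 2.576
z_β = 0.903

Power = Φ(z_β) = Φ(0.903) ≈ 0.817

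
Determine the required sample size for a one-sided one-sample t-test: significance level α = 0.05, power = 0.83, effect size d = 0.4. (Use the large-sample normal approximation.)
n = 43

Sample size formula (one-sample t-test, normal approximation):
n = ((z_α + z_β) / d)²

z_α = 1.645 (for α = 0.05, one-sided)
z_β = 0.954 (for power = 0.83)
d = 0.4

n = ((1.645 + 0.954) / 0.4)²
n = (6.498)²
n ≈ 42.22
Round up to the next whole number: n = 43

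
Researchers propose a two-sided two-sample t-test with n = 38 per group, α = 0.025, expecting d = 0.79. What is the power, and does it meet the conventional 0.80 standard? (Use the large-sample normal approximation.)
Power ≈ 0.89; the study is adequately powered (power ≥ 0.80)

Power calculation (two-sample t-test, normal approximation):
z_β = d · √(n/2) - z_{α/2}
z_β = 0.79 · √(38/2) - 2.241
z_β = 0.79 · 4.359 - 2.241
z_β = 1.202

Power = Φ(z_β) = Φ(1.202) ≈ 0.885

Effect size d = 0.79 is medium by Cohen's convention (0.2/0.5/0.8).

Threshold: power ≥ 0.80 is conventionally adequate.
Power ≈ 0.89 → the study is adequately powered (power ≥ 0.80).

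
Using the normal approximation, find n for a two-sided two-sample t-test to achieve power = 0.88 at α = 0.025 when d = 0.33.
n = 215 per group

Sample size formula (two-sample t-test, normal approximation):
n = 2 · ((z_{α/2} + z_β) / d)²

z_{α/2} = 2.241 (for α = 0.025, two-sided)
z_β = 1.175 (for power = 0.88)
d = 0.33

n = 2 · ((2.241 + 1.175) / 0.33)²
n = 2 · (10.352)²
n ≈ 214.33
Round up to the next whole number: n = 215 per group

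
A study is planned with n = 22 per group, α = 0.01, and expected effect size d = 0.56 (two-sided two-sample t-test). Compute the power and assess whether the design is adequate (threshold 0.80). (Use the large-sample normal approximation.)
Power ≈ 0.24; the study is underpowered (power < 0.80)

Power calculation (two-sample t-test, normal approximation):
z_β = d · √(n/2) - z_{α/2}
z_β = 0.56 · √(22/2) - 2.576
z_β = 0.56 · 3.317 - 2.576
z_β = -0.719

Power = Φ(z_β) = Φ(-0.719) ≈ 0.236

Effect size d = 0.56 is medium by Cohen's convention (0.2/0.5/0.8).

Threshold: power ≥ 0.80 is conventionally adequate.
Power ≈ 0.24 → the study is underpowered (power < 0.80).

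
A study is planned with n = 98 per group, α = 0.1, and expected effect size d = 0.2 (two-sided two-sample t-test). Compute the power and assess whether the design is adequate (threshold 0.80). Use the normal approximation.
Power ≈ 0.40; the study is underpowered (power < 0.80)

Power calculation (two-sample t-test, normal approximation):
z_β = d · √(n/2) - z_{α/2}
z_β = 0.2 · √(98/2) - 1.645
z_β = 0.2 · 7.000 - 1.645
z_β = -0.245

Power = Φ(z_β) = Φ(-0.245) ≈ 0.403

Effect size d = 0.2 is small by Cohen's convention (0.2/0.5/0.8).

Threshold: power ≥ 0.80 is conventionally adequate.
Power ≈ 0.40 → the study is underpowered (power < 0.80).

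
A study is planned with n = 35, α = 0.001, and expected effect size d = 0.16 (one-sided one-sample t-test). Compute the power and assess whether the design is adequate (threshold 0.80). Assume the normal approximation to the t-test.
Power ≈ 0.02; the study is underpowered (power < 0.80)

Power calculation (one-sample t-test, normal approximation):
z_β = d · √n - z_α
z_β = 0.16 · √35 - 3.090
z_β = 0.16 · 5.916 - 3.090
z_β = -2.144

Power = Φ(z_β) = Φ(-2.144) ≈ 0.016

Effect size d = 0.16 is very small by Cohen's convention (0.2/0.5/0.8).

Threshold: power ≥ 0.80 is conventionally adequate.
Power ≈ 0.02 → the study is underpowered (power < 0.80).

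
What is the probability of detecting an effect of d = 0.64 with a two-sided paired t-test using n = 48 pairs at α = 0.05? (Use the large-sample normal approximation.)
Power ≈ 0.99

Power calculation (paired t-test, normal approximation):
z_β = d · √n - z_{α/2}
z_β = 0.64 · √48 - 1.960
z_β = 0.64 · 6.928 - 1.960
z_β = 2.474

Power = Φ(z_β) = Φ(2.474) ≈ 0.993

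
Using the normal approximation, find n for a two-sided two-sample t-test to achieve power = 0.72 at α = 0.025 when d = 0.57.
n = 50 per group

Sample size formula (two-sample t-test, normal approximation):
n = 2 · ((z_{α/2} + z_β) / d)²

z_{α/2} = 2.241 (for α = 0.025, two-sided)
z_β = 0.583 (for power = 0.72)
d = 0.57

n = 2 · ((2.241 + 0.583) / 0.57)²
n = 2 · (4.954)²
n ≈ 49.08
Round up to the next whole number: n = 50 per group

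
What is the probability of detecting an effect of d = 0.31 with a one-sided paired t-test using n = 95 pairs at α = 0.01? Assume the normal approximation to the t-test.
Power ≈ 0.76

Power calculation (paired t-test, normal approximation):
z_β = d · √n - z_α
z_β = 0.31 · √95 - 2.326
z_β = 0.31 · 9.747 - 2.326
z_β = 0.695

Power = Φ(z_β) = Φ(0.695) ≈ 0.757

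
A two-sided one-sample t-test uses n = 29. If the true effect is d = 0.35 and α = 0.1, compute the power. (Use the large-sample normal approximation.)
Power ≈ 0.59

Power calculation (one-sample t-test, normal approximation):
z_β = d · √n - z_{α/2}
z_β = 0.35 · √29 - 1.645
z_β = 0.35 · 5.385 - 1.645
z_β = 0.240

Power = Φ(z_β) = Φ(0.240) ≈ 0.595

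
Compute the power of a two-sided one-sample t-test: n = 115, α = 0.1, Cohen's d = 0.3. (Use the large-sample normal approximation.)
Power ≈ 0.94

Power calculation (one-sample t-test, normal approximation):
z_β = d · √n - z_{α/2}
z_β = 0.3 · √115 - 1.645
z_β = 0.3 · 10.724 - 1.645
z_β = 1.572

Power = Φ(z_β) = Φ(1.572) ≈ 0.942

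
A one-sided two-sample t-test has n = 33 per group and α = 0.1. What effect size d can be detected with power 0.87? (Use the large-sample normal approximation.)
d ≈ 0.59

Minimum detectable effect (two-sample t-test, normal approximation):
d = (z_α + z_β) / √(n/2)
d = (1.282 + 1.126) / √(33/2)
d = 2.408 / 4.062
d ≈ 0.59

By Cohen's convention (0.2 small / 0.5 medium / 0.8 large): medium effect.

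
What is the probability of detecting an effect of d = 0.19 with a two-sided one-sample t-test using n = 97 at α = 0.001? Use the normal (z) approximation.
Power ≈ 0.08

Power calculation (one-sample t-test, normal approximation):
z_β = d · √n - z_{α/2}
z_β = 0.19 · √97 - 3.291
z_β = 0.19 · 9.849 - 3.291
z_β = -1.419

Power = Φ(z_β) = Φ(-1.419) ≈ 0.078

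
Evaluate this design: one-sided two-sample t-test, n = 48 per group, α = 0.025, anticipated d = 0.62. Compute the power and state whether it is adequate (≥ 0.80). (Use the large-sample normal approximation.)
Power ≈ 0.86; the study is adequately powered (power ≥ 0.80)

Power calculation (two-sample t-test, normal approximation):
z_β = d · √(n/2) - z_α
z_β = 0.62 · √(48/2) - 1.960
z_β = 0.62 · 4.899 - 1.960
z_β = 1.077

Power = Φ(z_β) = Φ(1.077) ≈ 0.859

Effect size d = 0.62 is medium by Cohen's convention (0.2/0.5/0.8).

Threshold: power ≥ 0.80 is conventionally adequate.
Power ≈ 0.86 → the study is adequately powered (power ≥ 0.80).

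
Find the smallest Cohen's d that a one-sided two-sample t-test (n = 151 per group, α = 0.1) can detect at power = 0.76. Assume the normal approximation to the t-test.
d ≈ 0.23

Minimum detectable effect (two-sample t-test, normal approximation):
d = (z_α + z_β) / √(n/2)
d = (1.282 + 0.706) / √(151/2)
d = 1.988 / 8.689
d ≈ 0.23

By Cohen's convention (0.2 small / 0.5 medium / 0.8 large): small effect.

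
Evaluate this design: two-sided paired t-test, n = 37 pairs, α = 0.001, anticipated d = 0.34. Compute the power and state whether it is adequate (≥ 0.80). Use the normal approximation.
Power ≈ 0.11; the study is underpowered (power < 0.80)

Power calculation (paired t-test, normal approximation):
z_β = d · √n - z_{α/2}
z_β = 0.34 · √37 - 3.291
z_β = 0.34 · 6.083 - 3.291
z_β = -1.222

Power = Φ(z_β) = Φ(-1.222) ≈ 0.111

Effect size d = 0.34 is small by Cohen's convention (0.2/0.5/0.8).

Threshold: power ≥ 0.80 is conventionally adequate.
Power ≈ 0.11 → the study is underpowered (power < 0.80).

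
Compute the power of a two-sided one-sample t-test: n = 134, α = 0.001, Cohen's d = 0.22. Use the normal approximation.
Power ≈ 0.23

Power calculation (one-sample t-test, normal approximation):
z_β = d · √n - z_{α/2}
z_β = 0.22 · √134 - 3.291
z_β = 0.22 · 11.576 - 3.291
z_β = -0.744

Power = Φ(z_β) = Φ(-0.744) ≈ 0.228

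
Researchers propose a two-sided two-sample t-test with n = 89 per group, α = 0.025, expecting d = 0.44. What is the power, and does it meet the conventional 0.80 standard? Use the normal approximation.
Power ≈ 0.76; the study is underpowered (power < 0.80)

Power calculation (two-sample t-test, normal approximation):
z_β = d · √(n/2) - z_{α/2}
z_β = 0.44 · √(89/2) - 2.241
z_β = 0.44 · 6.671 - 2.241
z_β = 0.694

Power = Φ(z_β) = Φ(0.694) ≈ 0.756

Effect size d = 0.44 is small by Cohen's convention (0.2/0.5/0.8).

Threshold: power ≥ 0.80 is conventionally adequate.
Power ≈ 0.76 → the study is underpowered (power < 0.80).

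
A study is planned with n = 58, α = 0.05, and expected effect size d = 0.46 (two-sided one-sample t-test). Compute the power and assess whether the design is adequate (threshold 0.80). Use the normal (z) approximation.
Power ≈ 0.94; the study is adequately powered (power ≥ 0.80)

Power calculation (one-sample t-test, normal approximation):
z_β = d · √n - z_{α/2}
z_β = 0.46 · √58 - 1.960
z_β = 0.46 · 7.616 - 1.960
z_β = 1.543

Power = Φ(z_β) = Φ(1.543) ≈ 0.939

Effect size d = 0.46 is small by Cohen's convention (0.2/0.5/0.8).

Threshold: power ≥ 0.80 is conventionally adequate.
Power ≈ 0.94 → the study is adequately powered (power ≥ 0.80).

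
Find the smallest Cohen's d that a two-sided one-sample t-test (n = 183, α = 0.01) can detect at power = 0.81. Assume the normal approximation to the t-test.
d ≈ 0.26

Minimum detectable effect (one-sample t-test, normal approximation):
d = (z_{α/2} + z_β) / √n
d = (2.576 + 0.878) / √183
d = 3.454 / 13.528
d ≈ 0.26

By Cohen's convention (0.2 small / 0.5 medium / 0.8 large): small effect.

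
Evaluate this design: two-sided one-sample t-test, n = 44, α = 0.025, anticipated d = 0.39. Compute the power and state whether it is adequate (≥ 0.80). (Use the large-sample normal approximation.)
Power ≈ 0.64; the study is underpowered (power < 0.80)

Power calculation (one-sample t-test, normal approximation):
z_β = d · √n - z_{α/2}
z_β = 0.39 · √44 - 2.241
z_β = 0.39 · 6.633 - 2.241
z_β = 0.346

Power = Φ(z_β) = Φ(0.346) ≈ 0.635

Effect size d = 0.39 is small by Cohen's convention (0.2/0.5/0.8).

Threshold: power ≥ 0.80 is conventionally adequate.
Power ≈ 0.64 → the study is underpowered (power < 0.80).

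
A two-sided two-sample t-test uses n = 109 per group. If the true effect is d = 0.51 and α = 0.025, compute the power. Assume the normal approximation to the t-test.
Power ≈ 0.94

Power calculation (two-sample t-test, normal approximation):
z_β = d · √(n/2) - z_{α/2}
z_β = 0.51 · √(109/2) - 2.241
z_β = 0.51 · 7.382 - 2.241
z_β = 1.524

Power = Φ(z_β) = Φ(1.524) ≈ 0.936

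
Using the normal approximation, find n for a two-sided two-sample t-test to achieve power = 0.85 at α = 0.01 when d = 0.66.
n = 60 per group

Sample size formula (two-sample t-test, normal approximation):
n = 2 · ((z_{α/2} + z_β) / d)²

z_{α/2} = 2.576 (for α = 0.01, two-sided)
z_β = 1.036 (for power = 0.85)
d = 0.66

n = 2 · ((2.576 + 1.036) / 0.66)²
n = 2 · (5.473)²
n ≈ 59.91
Round up to the next whole number: n = 60 per group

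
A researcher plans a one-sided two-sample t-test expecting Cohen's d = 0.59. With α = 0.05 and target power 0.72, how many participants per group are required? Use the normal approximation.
n = 29 per group

Sample size formula (two-sample t-test, normal approximation):
n = 2 · ((z_α + z_β) / d)²

z_α = 1.645 (for α = 0.05, one-sided)
z_β = 0.583 (for power = 0.72)
d = 0.59

n = 2 · ((1.645 + 0.583) / 0.59)²
n = 2 · (3.776)²
n ≈ 28.52
Round up to the next whole number: n = 29 per group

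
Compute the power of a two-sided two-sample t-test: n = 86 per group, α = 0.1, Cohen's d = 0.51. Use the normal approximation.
Power ≈ 0.96

Power calculation (two-sample t-test, normal approximation):
z_β = d · √(n/2) - z_{α/2}
z_β = 0.51 · √(86/2) - 1.645
z_β = 0.51 · 6.557 - 1.645
z_β = 1.699

Power = Φ(z_β) = Φ(1.699) ≈ 0.955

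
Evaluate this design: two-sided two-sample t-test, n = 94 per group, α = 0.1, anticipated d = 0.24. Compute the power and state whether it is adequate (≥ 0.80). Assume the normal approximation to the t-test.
Power ≈ 0.50; the study is underpowered (power < 0.80)

Power calculation (two-sample t-test, normal approximation):
z_β = d · √(n/2) - z_{α/2}
z_β = 0.24 · √(94/2) - 1.645
z_β = 0.24 · 6.856 - 1.645
z_β = 0.001

Power = Φ(z_β) = Φ(0.001) ≈ 0.500

Effect size d = 0.24 is small by Cohen's convention (0.2/0.5/0.8).

Threshold: power ≥ 0.80 is conventionally adequate.
Power ≈ 0.50 → the study is underpowered (power < 0.80).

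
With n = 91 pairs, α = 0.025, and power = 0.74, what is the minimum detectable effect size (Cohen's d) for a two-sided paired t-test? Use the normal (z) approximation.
d ≈ 0.30

Minimum detectable effect (paired t-test, normal approximation):
d = (z_{α/2} + z_β) / √n
d = (2.241 + 0.643) / √91
d = 2.885 / 9.539
d ≈ 0.30

By Cohen's convention (0.2 small / 0.5 medium / 0.8 large): small effect.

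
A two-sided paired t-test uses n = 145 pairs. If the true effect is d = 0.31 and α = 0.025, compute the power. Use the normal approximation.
Power ≈ 0.93

Power calculation (paired t-test, normal approximation):
z_β = d · √n - z_{α/2}
z_β = 0.31 · √145 - 2.241
z_β = 0.31 · 12.042 - 2.241
z_β = 1.491

Power = Φ(z_β) = Φ(1.491) ≈ 0.932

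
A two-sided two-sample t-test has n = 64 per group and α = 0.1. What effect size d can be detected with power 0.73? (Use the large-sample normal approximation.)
d ≈ 0.40

Minimum detectable effect (two-sample t-test, normal approximation):
d = (z_{α/2} + z_β) / √(n/2)
d = (1.645 + 0.613) / √(64/2)
d = 2.258 / 5.657
d ≈ 0.40

By Cohen's convention (0.2 small / 0.5 medium / 0.8 large): small effect.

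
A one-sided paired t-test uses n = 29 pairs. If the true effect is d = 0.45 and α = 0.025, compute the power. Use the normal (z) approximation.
Power ≈ 0.68

Power calculation (paired t-test, normal approximation):
z_β = d · √n - z_α
z_β = 0.45 · √29 - 1.960
z_β = 0.45 · 5.385 - 1.960
z_β = 0.463

Power = Φ(z_β) = Φ(0.463) ≈ 0.678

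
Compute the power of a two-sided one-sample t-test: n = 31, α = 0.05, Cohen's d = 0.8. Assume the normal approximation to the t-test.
Power ≈ 0.99

Power calculation (one-sample t-test, normal approximation):
z_β = d · √n - z_{α/2}
z_β = 0.8 · √31 - 1.960
z_β = 0.8 · 5.568 - 1.960
z_β = 2.494

Power = Φ(z_β) = Φ(2.494) ≈ 0.994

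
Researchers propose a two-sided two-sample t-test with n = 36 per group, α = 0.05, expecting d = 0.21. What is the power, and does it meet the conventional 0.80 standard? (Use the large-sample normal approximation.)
Power ≈ 0.14; the study is underpowered (power < 0.80)

Power calculation (two-sample t-test, normal approximation):
z_β = d · √(n/2) - z_{α/2}
z_β = 0.21 · √(36/2) - 1.960
z_β = 0.21 · 4.243 - 1.960
z_β = -1.069

Power = Φ(z_β) = Φ(-1.069) ≈ 0.143

Effect size d = 0.21 is small by Cohen's convention (0.2/0.5/0.8).

Threshold: power ≥ 0.80 is conventionally adequate.
Power ≈ 0.14 → the study is underpowered (power < 0.80).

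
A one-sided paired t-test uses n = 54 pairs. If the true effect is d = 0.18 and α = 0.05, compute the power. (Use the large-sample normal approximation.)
Power ≈ 0.37

Power calculation (paired t-test, normal approximation):
z_β = d · √n - z_α
z_β = 0.18 · √54 - 1.645
z_β = 0.18 · 7.348 - 1.645
z_β = -0.322

Power = Φ(z_β) = Φ(-0.322) ≈ 0.374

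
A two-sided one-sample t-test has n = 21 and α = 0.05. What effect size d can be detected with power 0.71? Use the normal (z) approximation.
d ≈ 0.55

Minimum detectable effect (one-sample t-test, normal approximation):
d = (z_{α/2} + z_β) / √n
d = (1.960 + 0.553) / √21
d = 2.513 / 4.583
d ≈ 0.55

By Cohen's convention (0.2 small / 0.5 medium / 0.8 large): medium effect.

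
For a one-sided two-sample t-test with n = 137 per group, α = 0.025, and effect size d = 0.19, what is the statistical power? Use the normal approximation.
Power ≈ 0.35

Power calculation (two-sample t-test, normal approximation):
z_β = d · √(n/2) - z_α
z_β = 0.19 · √(137/2) - 1.960
z_β = 0.19 · 8.276 - 1.960
z_β = -0.387

Power = Φ(z_β) = Φ(-0.387) ≈ 0.349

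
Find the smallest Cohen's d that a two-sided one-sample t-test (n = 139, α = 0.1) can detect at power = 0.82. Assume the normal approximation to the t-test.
d ≈ 0.22

Minimum detectable effect (one-sample t-test, normal approximation):
d = (z_{α/2} + z_β) / √n
d = (1.645 + 0.915) / √139
d = 2.560 / 11.790
d ≈ 0.22

By Cohen's convention (0.2 small / 0.5 medium / 0.8 large): small effect.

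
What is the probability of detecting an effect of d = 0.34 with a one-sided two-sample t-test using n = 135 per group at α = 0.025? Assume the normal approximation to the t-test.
Power ≈ 0.80

Power calculation (two-sample t-test, normal approximation):
z_β = d · √(n/2) - z_α
z_β = 0.34 · √(135/2) - 1.960
z_β = 0.34 · 8.216 - 1.960
z_β = 0.833

Power = Φ(z_β) = Φ(0.833) ≈ 0.798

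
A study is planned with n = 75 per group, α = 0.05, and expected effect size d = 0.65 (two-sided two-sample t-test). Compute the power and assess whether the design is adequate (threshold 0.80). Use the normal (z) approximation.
Power ≈ 0.98; the study is adequately powered (power ≥ 0.80)

Power calculation (two-sample t-test, normal approximation):
z_β = d · √(n/2) - z_{α/2}
z_β = 0.65 · √(75/2) - 1.960
z_β = 0.65 · 6.124 - 1.960
z_β = 2.020

Power = Φ(z_β) = Φ(2.020) ≈ 0.978

Effect size d = 0.65 is medium by Cohen's convention (0.2/0.5/0.8).

Threshold: power ≥ 0.80 is conventionally adequate.
Power ≈ 0.98 → the study is adequately powered (power ≥ 0.80).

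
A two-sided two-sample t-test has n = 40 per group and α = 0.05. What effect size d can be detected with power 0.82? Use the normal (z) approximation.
d ≈ 0.64

Minimum detectable effect (two-sample t-test, normal approximation):
d = (z_{α/2} + z_β) / √(n/2)
d = (1.960 + 0.915) / √(40/2)
d = 2.875 / 4.472
d ≈ 0.64

By Cohen's convention (0.2 small / 0.5 medium / 0.8 large): medium effect.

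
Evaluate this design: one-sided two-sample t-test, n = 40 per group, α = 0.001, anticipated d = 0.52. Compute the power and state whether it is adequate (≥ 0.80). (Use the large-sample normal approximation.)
Power ≈ 0.22; the study is underpowered (power < 0.80)

Power calculation (two-sample t-test, normal approximation):
z_β = d · √(n/2) - z_α
z_β = 0.52 · √(40/2) - 3.090
z_β = 0.52 · 4.472 - 3.090
z_β = -0.765

Power = Φ(z_β) = Φ(-0.765) ≈ 0.222

Effect size d = 0.52 is medium by Cohen's convention (0.2/0.5/0.8).

Threshold: power ≥ 0.80 is conventionally adequate.
Power ≈ 0.22 → the study is underpowered (power < 0.80).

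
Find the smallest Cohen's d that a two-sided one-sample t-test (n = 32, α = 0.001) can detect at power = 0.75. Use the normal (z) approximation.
d ≈ 0.70

Minimum detectable effect (one-sample t-test, normal approximation):
d = (z_{α/2} + z_β) / √n
d = (3.291 + 0.674) / √32
d = 3.965 / 5.657
d ≈ 0.70

By Cohen's convention (0.2 small / 0.5 medium / 0.8 large): medium effect.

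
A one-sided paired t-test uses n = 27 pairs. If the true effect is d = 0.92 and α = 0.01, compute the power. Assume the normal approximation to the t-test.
Power ≈ 0.99

Power calculation (paired t-test, normal approximation):
z_β = d · √n - z_α
z_β = 0.92 · √27 - 2.326
z_β = 0.92 · 5.196 - 2.326
z_β = 2.454

Power = Φ(z_β) = Φ(2.454) ≈ 0.993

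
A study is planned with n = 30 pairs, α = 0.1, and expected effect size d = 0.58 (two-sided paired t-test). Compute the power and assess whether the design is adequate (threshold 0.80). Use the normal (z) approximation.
Power ≈ 0.94; the study is adequately powered (power ≥ 0.80)

Power calculation (paired t-test, normal approximation):
z_β = d · √n - z_{α/2}
z_β = 0.58 · √30 - 1.645
z_β = 0.58 · 5.477 - 1.645
z_β = 1.532

Power = Φ(z_β) = Φ(1.532) ≈ 0.937

Effect size d = 0.58 is medium by Cohen's convention (0.2/0.5/0.8).

Threshold: power ≥ 0.80 is conventionally adequate.
Power ≈ 0.94 → the study is adequately powered (power ≥ 0.80).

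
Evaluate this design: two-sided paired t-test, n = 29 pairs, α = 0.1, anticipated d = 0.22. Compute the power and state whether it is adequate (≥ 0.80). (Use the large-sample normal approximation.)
Power ≈ 0.32; the study is underpowered (power < 0.80)

Power calculation (paired t-test, normal approximation):
z_β = d · √n - z_{α/2}
z_β = 0.22 · √29 - 1.645
z_β = 0.22 · 5.385 - 1.645
z_β = -0.460

Power = Φ(z_β) = Φ(-0.460) ≈ 0.323

Effect size d = 0.22 is small by Cohen's convention (0.2/0.5/0.8).

Threshold: power ≥ 0.80 is conventionally adequate.
Power ≈ 0.32 → the study is underpowered (power < 0.80).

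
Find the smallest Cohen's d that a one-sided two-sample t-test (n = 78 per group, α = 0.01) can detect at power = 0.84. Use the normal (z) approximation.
d ≈ 0.53

Minimum detectable effect (two-sample t-test, normal approximation):
d = (z_α + z_β) / √(n/2)
d = (2.326 + 0.994) / √(78/2)
d = 3.321 / 6.245
d ≈ 0.53

By Cohen's convention (0.2 small / 0.5 medium / 0.8 large): medium effect.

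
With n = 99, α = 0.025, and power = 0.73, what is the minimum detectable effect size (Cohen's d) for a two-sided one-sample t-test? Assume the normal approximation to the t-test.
d ≈ 0.29

Minimum detectable effect (one-sample t-test, normal approximation):
d = (z_{α/2} + z_β) / √n
d = (2.241 + 0.613) / √99
d = 2.854 / 9.950
d ≈ 0.29

By Cohen's convention (0.2 small / 0.5 medium / 0.8 large): small effect.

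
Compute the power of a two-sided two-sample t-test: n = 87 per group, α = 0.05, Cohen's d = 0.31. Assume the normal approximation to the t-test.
Power ≈ 0.53

Power calculation (two-sample t-test, normal approximation):
z_β = d · √(n/2) - z_{α/2}
z_β = 0.31 · √(87/2) - 1.960
z_β = 0.31 · 6.595 - 1.960
z_β = 0.085

Power = Φ(z_β) = Φ(0.085) ≈ 0.534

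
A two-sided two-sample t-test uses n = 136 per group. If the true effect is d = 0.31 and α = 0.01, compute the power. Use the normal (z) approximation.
Power ≈ 0.49

Power calculation (two-sample t-test, normal approximation):
z_β = d · √(n/2) - z_{α/2}
z_β = 0.31 · √(136/2) - 2.576
z_β = 0.31 · 8.246 - 2.576
z_β = -0.020

Power = Φ(z_β) = Φ(-0.020) ≈ 0.492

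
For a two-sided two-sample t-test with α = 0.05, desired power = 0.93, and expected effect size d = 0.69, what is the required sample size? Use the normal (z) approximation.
n = 50 per group

Sample size formula (two-sample t-test, normal approximation):
n = 2 · ((z_{α/2} + z_β) / d)²

z_{α/2} = 1.960 (for α = 0.05, two-sided)
z_β = 1.476 (for power = 0.93)
d = 0.69

n = 2 · ((1.960 + 1.476) / 0.69)²
n = 2 · (4.980)²
n ≈ 49.60
Round up to the next whole number: n = 50 per group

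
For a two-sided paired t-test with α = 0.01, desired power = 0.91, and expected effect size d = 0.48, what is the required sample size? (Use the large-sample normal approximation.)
n = 67 pairs

Sample size formula (paired t-test, normal approximation):
n = ((z_{α/2} + z_β) / d)²

z_{α/2} = 2.576 (for α = 0.01, two-sided)
z_β = 1.341 (for power = 0.91)
d = 0.48

n = ((2.576 + 1.341) / 0.48)²
n = (8.160)²
n ≈ 66.59
Round up to the next whole number: n = 67 pairs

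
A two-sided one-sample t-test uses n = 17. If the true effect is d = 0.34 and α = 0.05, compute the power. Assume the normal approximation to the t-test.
Power ≈ 0.29

Power calculation (one-sample t-test, normal approximation):
z_β = d · √n - z_{α/2}
z_β = 0.34 · √17 - 1.960
z_β = 0.34 · 4.123 - 1.960
z_β = -0.558

Power = Φ(z_β) = Φ(-0.558) ≈ 0.288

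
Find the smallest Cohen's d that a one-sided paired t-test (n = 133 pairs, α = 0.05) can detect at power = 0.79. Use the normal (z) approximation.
d ≈ 0.21

Minimum detectable effect (paired t-test, normal approximation):
d = (z_α + z_β) / √n
d = (1.645 + 0.806) / √133
d = 2.451 / 11.533
d ≈ 0.21

By Cohen's convention (0.2 small / 0.5 medium / 0.8 large): small effect.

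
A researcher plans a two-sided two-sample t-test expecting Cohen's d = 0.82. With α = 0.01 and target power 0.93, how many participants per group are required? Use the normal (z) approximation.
n = 49 per group

Sample size formula (two-sample t-test, normal approximation):
n = 2 · ((z_{α/2} + z_β) / d)²

z_{α/2} = 2.576 (for α = 0.01, two-sided)
z_β = 1.476 (for power = 0.93)
d = 0.82

n = 2 · ((2.576 + 1.476) / 0.82)²
n = 2 · (4.941)²
n ≈ 48.83
Round up to the next whole number: n = 49 per group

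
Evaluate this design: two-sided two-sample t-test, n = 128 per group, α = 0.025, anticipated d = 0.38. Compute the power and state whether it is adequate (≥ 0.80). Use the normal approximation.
Power ≈ 0.79; the study is underpowered (power < 0.80)

Power calculation (two-sample t-test, normal approximation):
z_β = d · √(n/2) - z_{α/2}
z_β = 0.38 · √(128/2) - 2.241
z_β = 0.38 · 8.000 - 2.241
z_β = 0.799

Power = Φ(z_β) = Φ(0.799) ≈ 0.788

Effect size d = 0.38 is small by Cohen's convention (0.2/0.5/0.8).

Threshold: power ≥ 0.80 is conventionally adequate.
Power ≈ 0.79 → the study is underpowered (power < 0.80).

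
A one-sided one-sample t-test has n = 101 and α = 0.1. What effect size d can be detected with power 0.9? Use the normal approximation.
d ≈ 0.26

Minimum detectable effect (one-sample t-test, normal approximation):
d = (z_α + z_β) / √n
d = (1.282 + 1.282) / √101
d = 2.563 / 10.050
d ≈ 0.26

By Cohen's convention (0.2 small / 0.5 medium / 0.8 large): small effect.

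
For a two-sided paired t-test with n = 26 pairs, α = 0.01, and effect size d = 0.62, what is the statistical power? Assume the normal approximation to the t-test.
Power ≈ 0.72

Power calculation (paired t-test, normal approximation):
z_β = d · √n - z_{α/2}
z_β = 0.62 · √26 - 2.576
z_β = 0.62 · 5.099 - 2.576
z_β = 0.586

Power = Φ(z_β) = Φ(0.586) ≈ 0.721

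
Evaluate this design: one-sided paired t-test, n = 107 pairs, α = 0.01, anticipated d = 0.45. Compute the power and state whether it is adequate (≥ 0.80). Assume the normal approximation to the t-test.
Power ≈ 0.99; the study is adequately powered (power ≥ 0.80)

Power calculation (paired t-test, normal approximation):
z_β = d · √n - z_α
z_β = 0.45 · √107 - 2.326
z_β = 0.45 · 10.344 - 2.326
z_β = 2.328

Power = Φ(z_β) = Φ(2.328) ≈ 0.990

Effect size d = 0.45 is small by Cohen's convention (0.2/0.5/0.8).

Threshold: power ≥ 0.80 is conventionally adequate.
Power ≈ 0.99 → the study is adequately powered (power ≥ 0.80).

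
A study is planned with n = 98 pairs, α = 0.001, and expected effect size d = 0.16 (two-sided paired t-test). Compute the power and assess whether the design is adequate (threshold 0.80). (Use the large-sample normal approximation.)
Power ≈ 0.04; the study is underpowered (power < 0.80)

Power calculation (paired t-test, normal approximation):
z_β = d · √n - z_{α/2}
z_β = 0.16 · √98 - 3.291
z_β = 0.16 · 9.899 - 3.291
z_β = -1.707

Power = Φ(z_β) = Φ(-1.707) ≈ 0.044

Effect size d = 0.16 is very small by Cohen's convention (0.2/0.5/0.8).

Threshold: power ≥ 0.80 is conventionally adequate.
Power ≈ 0.04 → the study is underpowered (power < 0.80).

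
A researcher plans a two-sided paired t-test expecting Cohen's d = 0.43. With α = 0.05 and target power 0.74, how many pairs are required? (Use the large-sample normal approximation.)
n = 37 pairs

Sample size formula (paired t-test, normal approximation):
n = ((z_{α/2} + z_β) / d)²

z_{α/2} = 1.960 (for α = 0.05, two-sided)
z_β = 0.643 (for power = 0.74)
d = 0.43

n = ((1.960 + 0.643) / 0.43)²
n = (6.053)²
n ≈ 36.64
Round up to the next whole number: n = 37 pairs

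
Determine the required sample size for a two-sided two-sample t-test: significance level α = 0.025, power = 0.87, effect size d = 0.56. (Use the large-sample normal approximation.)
n = 73 per group

Sample size formula (two-sample t-test, normal approximation):
n = 2 · ((z_{α/2} + z_β) / d)²

z_{α/2} = 2.241 (for α = 0.025, two-sided)
z_β = 1.126 (for power = 0.87)
d = 0.56

n = 2 · ((2.241 + 1.126) / 0.56)²
n = 2 · (6.013)²
n ≈ 72.31
Round up to the next whole number: n = 73 per group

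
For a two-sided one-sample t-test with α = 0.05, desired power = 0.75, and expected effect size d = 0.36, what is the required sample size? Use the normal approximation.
n = 54

Sample size formula (one-sample t-test, normal approximation):
n = ((z_{α/2} + z_β) / d)²

z_{α/2} = 1.960 (for α = 0.05, two-sided)
z_β = 0.674 (for power = 0.75)
d = 0.36

n = ((1.960 + 0.674) / 0.36)²
n = (7.317)²
n ≈ 53.54
Round up to the next whole number: n = 54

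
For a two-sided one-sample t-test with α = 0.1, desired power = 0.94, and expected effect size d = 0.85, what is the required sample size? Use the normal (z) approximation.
n = 15

Sample size formula (one-sample t-test, normal approximation):
n = ((z_{α/2} + z_β) / d)²

z_{α/2} = 1.645 (for α = 0.1, two-sided)
z_β = 1.555 (for power = 0.94)
d = 0.85

n = ((1.645 + 1.555) / 0.85)²
n = (3.765)²
n ≈ 14.18
Round up to the next whole number: n = 15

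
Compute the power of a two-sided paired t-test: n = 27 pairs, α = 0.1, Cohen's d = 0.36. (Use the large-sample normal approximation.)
Power ≈ 0.59

Power calculation (paired t-test, normal approximation):
z_β = d · √n - z_{α/2}
z_β = 0.36 · √27 - 1.645
z_β = 0.36 · 5.196 - 1.645
z_β = 0.226

Power = Φ(z_β) = Φ(0.226) ≈ 0.589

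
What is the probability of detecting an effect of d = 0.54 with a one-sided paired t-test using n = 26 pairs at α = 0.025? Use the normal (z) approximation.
Power ≈ 0.79

Power calculation (paired t-test, normal approximation):
z_β = d · √n - z_α
z_β = 0.54 · √26 - 1.960
z_β = 0.54 · 5.099 - 1.960
z_β = 0.794

Power = Φ(z_β) = Φ(0.794) ≈ 0.786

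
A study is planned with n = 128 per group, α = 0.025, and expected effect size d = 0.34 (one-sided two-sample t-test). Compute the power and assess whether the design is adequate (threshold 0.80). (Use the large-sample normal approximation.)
Power ≈ 0.78; the study is underpowered (power < 0.80)

Power calculation (two-sample t-test, normal approximation):
z_β = d · √(n/2) - z_α
z_β = 0.34 · √(128/2) - 1.960
z_β = 0.34 · 8.000 - 1.960
z_β = 0.760

Power = Φ(z_β) = Φ(0.760) ≈ 0.776

Effect size d = 0.34 is small by Cohen's convention (0.2/0.5/0.8).

Threshold: power ≥ 0.80 is conventionally adequate.
Power ≈ 0.78 → the study is underpowered (power < 0.80).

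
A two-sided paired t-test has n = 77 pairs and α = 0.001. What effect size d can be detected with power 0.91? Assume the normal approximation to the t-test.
d ≈ 0.53

Minimum detectable effect (paired t-test, normal approximation):
d = (z_{α/2} + z_β) / √n
d = (3.291 + 1.341) / √77
d = 4.631 / 8.775
d ≈ 0.53

By Cohen's convention (0.2 small / 0.5 medium / 0.8 large): medium effect.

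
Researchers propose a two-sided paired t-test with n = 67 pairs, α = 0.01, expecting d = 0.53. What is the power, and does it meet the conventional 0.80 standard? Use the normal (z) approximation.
Power ≈ 0.96; the study is adequately powered (power ≥ 0.80)

Power calculation (paired t-test, normal approximation):
z_β = d · √n - z_{α/2}
z_β = 0.53 · √67 - 2.576
z_β = 0.53 · 8.185 - 2.576
z_β = 1.762

Power = Φ(z_β) = Φ(1.762) ≈ 0.961

Effect size d = 0.53 is medium by Cohen's convention (0.2/0.5/0.8).

Threshold: power ≥ 0.80 is conventionally adequate.
Power ≈ 0.96 → the study is adequately powered (power ≥ 0.80).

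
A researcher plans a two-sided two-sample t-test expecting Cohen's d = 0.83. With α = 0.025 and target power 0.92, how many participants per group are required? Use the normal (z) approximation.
n = 39 per group

Sample size formula (two-sample t-test, normal approximation):
n = 2 · ((z_{α/2} + z_β) / d)²

z_{α/2} = 2.241 (for α = 0.025, two-sided)
z_β = 1.405 (for power = 0.92)
d = 0.83

n = 2 · ((2.241 + 1.405) / 0.83)²
n = 2 · (4.393)²
n ≈ 38.60
Round up to the next whole number: n = 39 per group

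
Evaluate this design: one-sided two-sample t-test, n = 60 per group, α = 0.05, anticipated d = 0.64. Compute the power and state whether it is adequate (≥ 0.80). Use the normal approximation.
Power ≈ 0.97; the study is adequately powered (power ≥ 0.80)

Power calculation (two-sample t-test, normal approximation):
z_β = d · √(n/2) - z_α
z_β = 0.64 · √(60/2) - 1.645
z_β = 0.64 · 5.477 - 1.645
z_β = 1.861

Power = Φ(z_β) = Φ(1.861) ≈ 0.969

Effect size d = 0.64 is medium by Cohen's convention (0.2/0.5/0.8).

Threshold: power ≥ 0.80 is conventionally adequate.
Power ≈ 0.97 → the study is adequately powered (power ≥ 0.80).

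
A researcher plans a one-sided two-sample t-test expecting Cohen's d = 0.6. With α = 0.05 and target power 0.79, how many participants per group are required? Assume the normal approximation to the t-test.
n = 34 per group

Sample size formula (two-sample t-test, normal approximation):
n = 2 · ((z_α + z_β) / d)²

z_α = 1.645 (for α = 0.05, one-sided)
z_β = 0.806 (for power = 0.79)
d = 0.6

n = 2 · ((1.645 + 0.806) / 0.6)²
n = 2 · (4.085)²
n ≈ 33.37
Round up to the next whole number: n = 34 per group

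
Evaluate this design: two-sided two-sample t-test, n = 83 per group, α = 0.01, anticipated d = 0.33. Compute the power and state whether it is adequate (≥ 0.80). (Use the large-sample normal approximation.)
Power ≈ 0.33; the study is underpowered (power < 0.80)

Power calculation (two-sample t-test, normal approximation):
z_β = d · √(n/2) - z_{α/2}
z_β = 0.33 · √(83/2) - 2.576
z_β = 0.33 · 6.442 - 2.576
z_β = -0.450

Power = Φ(z_β) = Φ(-0.450) ≈ 0.326

Effect size d = 0.33 is small by Cohen's convention (0.2/0.5/0.8).

Threshold: power ≥ 0.80 is conventionally adequate.
Power ≈ 0.33 → the study is underpowered (power < 0.80).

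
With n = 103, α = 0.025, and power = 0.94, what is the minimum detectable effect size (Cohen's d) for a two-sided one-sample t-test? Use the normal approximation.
d ≈ 0.37

Minimum detectable effect (one-sample t-test, normal approximation):
d = (z_{α/2} + z_β) / √n
d = (2.241 + 1.555) / √103
d = 3.796 / 10.149
d ≈ 0.37

By Cohen's convention (0.2 small / 0.5 medium / 0.8 large): small effect.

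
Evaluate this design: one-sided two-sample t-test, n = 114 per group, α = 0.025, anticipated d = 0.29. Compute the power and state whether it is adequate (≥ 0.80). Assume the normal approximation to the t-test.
Power ≈ 0.59; the study is underpowered (power < 0.80)

Power calculation (two-sample t-test, normal approximation):
z_β = d · √(n/2) - z_α
z_β = 0.29 · √(114/2) - 1.960
z_β = 0.29 · 7.550 - 1.960
z_β = 0.229

Power = Φ(z_β) = Φ(0.229) ≈ 0.591

Effect size d = 0.29 is small by Cohen's convention (0.2/0.5/0.8).

Threshold: power ≥ 0.80 is conventionally adequate.
Power ≈ 0.59 → the study is underpowered (power < 0.80).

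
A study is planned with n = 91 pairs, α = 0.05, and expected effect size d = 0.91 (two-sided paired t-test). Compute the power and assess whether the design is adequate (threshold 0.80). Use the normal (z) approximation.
Power ≈ 1.00; the study is adequately powered (power ≥ 0.80)

Power calculation (paired t-test, normal approximation):
z_β = d · √n - z_{α/2}
z_β = 0.91 · √91 - 1.960
z_β = 0.91 · 9.539 - 1.960
z_β = 6.721

Power = Φ(z_β) = Φ(6.721) ≈ 1.000

Effect size d = 0.91 is large by Cohen's convention (0.2/0.5/0.8).

Threshold: power ≥ 0.80 is conventionally adequate.
Power ≈ 1.00 → the study is adequately powered (power ≥ 0.80).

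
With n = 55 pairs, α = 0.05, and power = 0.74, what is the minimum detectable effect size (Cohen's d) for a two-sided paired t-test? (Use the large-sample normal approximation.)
d ≈ 0.35

Minimum detectable effect (paired t-test, normal approximation):
d = (z_{α/2} + z_β) / √n
d = (1.960 + 0.643) / √55
d = 2.603 / 7.416
d ≈ 0.35

By Cohen's convention (0.2 small / 0.5 medium / 0.8 large): small effect.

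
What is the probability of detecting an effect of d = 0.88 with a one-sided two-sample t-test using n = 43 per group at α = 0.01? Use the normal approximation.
Power ≈ 0.96

Power calculation (two-sample t-test, normal approximation):
z_β = d · √(n/2) - z_α
z_β = 0.88 · √(43/2) - 2.326
z_β = 0.88 · 4.637 - 2.326
z_β = 1.754

Power = Φ(z_β) = Φ(1.754) ≈ 0.960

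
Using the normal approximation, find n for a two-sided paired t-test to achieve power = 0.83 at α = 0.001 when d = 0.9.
n = 23 pairs

Sample size formula (paired t-test, normal approximation):
n = ((z_{α/2} + z_β) / d)²

z_{α/2} = 3.291 (for α = 0.001, two-sided)
z_β = 0.954 (for power = 0.83)
d = 0.9

n = ((3.291 + 0.954) / 0.9)²
n = (4.717)²
n ≈ 22.25
Round up to the next whole number: n = 23 pairs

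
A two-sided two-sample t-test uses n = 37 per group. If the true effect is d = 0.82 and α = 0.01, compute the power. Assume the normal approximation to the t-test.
Power ≈ 0.83

Power calculation (two-sample t-test, normal approximation):
z_β = d · √(n/2) - z_{α/2}
z_β = 0.82 · √(37/2) - 2.576
z_β = 0.82 · 4.301 - 2.576
z_β = 0.951

Power = Φ(z_β) = Φ(0.951) ≈ 0.829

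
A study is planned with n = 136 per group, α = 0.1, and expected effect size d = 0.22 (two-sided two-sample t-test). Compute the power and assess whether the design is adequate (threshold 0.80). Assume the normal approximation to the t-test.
Power ≈ 0.57; the study is underpowered (power < 0.80)

Power calculation (two-sample t-test, normal approximation):
z_β = d · √(n/2) - z_{α/2}
z_β = 0.22 · √(136/2) - 1.645
z_β = 0.22 · 8.246 - 1.645
z_β = 0.169

Power = Φ(z_β) = Φ(0.169) ≈ 0.567

Effect size d = 0.22 is small by Cohen's convention (0.2/0.5/0.8).

Threshold: power ≥ 0.80 is conventionally adequate.
Power ≈ 0.57 → the study is underpowered (power < 0.80).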